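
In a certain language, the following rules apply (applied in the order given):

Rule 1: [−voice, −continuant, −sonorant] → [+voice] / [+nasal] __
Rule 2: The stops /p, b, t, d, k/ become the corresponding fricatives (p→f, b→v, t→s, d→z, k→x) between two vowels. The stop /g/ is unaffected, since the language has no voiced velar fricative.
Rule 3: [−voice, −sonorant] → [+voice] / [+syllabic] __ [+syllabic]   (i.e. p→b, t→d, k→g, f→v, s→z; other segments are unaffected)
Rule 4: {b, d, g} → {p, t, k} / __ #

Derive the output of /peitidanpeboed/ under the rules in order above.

Rule 1 (post-nasal voicing): /p/ is a voiceless stop immediately after the nasal /n/, so it voices to [b]. /peitidanpeboed/ → peitidanbeboed.
Rule 2 (intervocalic spirantization): /t/ is a stop between vowels /i/ and /i/, so it spirantizes to the fricative [s]. /d/ is a stop between vowels /i/ and /a/, so it spirantizes to the fricative [z]. /b/ is a stop between vowels /e/ and /o/, so it spirantizes to the fricative [v]. /peitidanbeboed/ → peisizanbevoed.
Rule 3 (intervocalic voicing): /s/ is a voiceless obstruent between vowels /i/ and /i/, so it voices to [z]. /peisizanbevoed/ → peizizanbevoed.
Rule 4 (final devoicing): /d/ is a voiced stop in word-final position, so it devoices to [t]. /peizizanbevoed/ → peizizanbevoet.

peizizanbevoet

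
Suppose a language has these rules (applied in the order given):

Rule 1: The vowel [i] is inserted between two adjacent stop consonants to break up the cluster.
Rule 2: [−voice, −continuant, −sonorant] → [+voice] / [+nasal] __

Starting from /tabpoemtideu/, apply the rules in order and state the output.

tabipoemdideu

Rule 1 (stop-cluster i-epenthesis): /b/ and /p/ form a stop–stop cluster, so [i] is inserted between them. /tabpoemtideu/ → tabipoemtideu.
Rule 2 (post-nasal voicing): /t/ is a voiceless stop immediately after the nasal /m/, so it voices to [d]. /tabipoemtideu/ → tabipoemdideu.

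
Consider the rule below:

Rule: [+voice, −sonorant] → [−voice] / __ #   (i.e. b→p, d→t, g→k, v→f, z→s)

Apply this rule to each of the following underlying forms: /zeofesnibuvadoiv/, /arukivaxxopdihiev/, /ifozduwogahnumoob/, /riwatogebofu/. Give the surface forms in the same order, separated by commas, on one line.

zeofesnibuvadoif, arukivaxxopdihief, ifozduwogahnumoop, riwatogebofu

/zeofesnibuvadoiv/: /v/ is a voiced obstruent in word-final position, so it devoices to [f]. → [zeofesnibuvadoif].
/arukivaxxopdihiev/: /v/ is a voiced obstruent in word-final position, so it devoices to [f]. → [arukivaxxopdihief].
/ifozduwogahnumoob/: /b/ is a voiced obstruent in word-final position, so it devoices to [p]. → [ifozduwogahnumoop].
/riwatogebofu/: the rule's environment is not met; surfaces unchanged as [riwatogebofu].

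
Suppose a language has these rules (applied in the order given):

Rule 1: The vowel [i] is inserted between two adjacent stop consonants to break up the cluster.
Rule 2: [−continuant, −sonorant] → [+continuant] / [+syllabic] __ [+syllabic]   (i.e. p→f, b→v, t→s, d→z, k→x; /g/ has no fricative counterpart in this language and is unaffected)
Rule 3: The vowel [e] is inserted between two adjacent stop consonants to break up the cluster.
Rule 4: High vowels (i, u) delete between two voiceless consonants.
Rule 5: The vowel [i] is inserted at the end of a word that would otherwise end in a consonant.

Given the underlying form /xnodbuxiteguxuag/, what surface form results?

xnozivuxseguxuagi

Rule 1 (stop-cluster i-epenthesis): /d/ and /b/ form a stop–stop cluster, so [i] is inserted between them. /xnodbuxiteguxuag/ → xnodibuxiteguxuag.
Rule 2 (intervocalic spirantization): /d/ is a stop between vowels /o/ and /i/, so it spirantizes to the fricative [z]. /b/ is a stop between vowels /i/ and /u/, so it spirantizes to the fricative [v]. /t/ is a stop between vowels /i/ and /e/, so it spirantizes to the fricative [s]. /xnodibuxiteguxuag/ → xnozivuxiseguxuag.
Rule 3 (stop-cluster e-epenthesis): no segment meets the environment; /xnozivuxiseguxuag/ is unchanged.
Rule 4 (high vowel syncope): /i/ is a high vowel flanked by voiceless consonants /x/ and /s/, so it deletes. /xnozivuxiseguxuag/ → xnozivuxseguxuag.
Rule 5 (final i-epenthesis): the form ends in the consonant /g/, so [i] is inserted word-finally. /xnozivuxseguxuag/ → xnozivuxseguxuagi.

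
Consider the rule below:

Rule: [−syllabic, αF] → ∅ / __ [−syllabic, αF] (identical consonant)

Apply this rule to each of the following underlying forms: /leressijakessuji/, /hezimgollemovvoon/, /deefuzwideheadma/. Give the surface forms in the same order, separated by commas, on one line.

leresijakesuji, hezimgolemovoon, deefuzwideheadma

/leressijakessuji/: /ss/ is a geminate; the first /s/ deletes. /ss/ is a geminate; the first /s/ deletes. → [leresijakesuji].
/hezimgollemovvoon/: /ll/ is a geminate; the first /l/ deletes. /vv/ is a geminate; the first /v/ deletes. → [hezimgolemovoon].
/deefuzwideheadma/: the rule's environment is not met; surfaces unchanged as [deefuzwideheadma].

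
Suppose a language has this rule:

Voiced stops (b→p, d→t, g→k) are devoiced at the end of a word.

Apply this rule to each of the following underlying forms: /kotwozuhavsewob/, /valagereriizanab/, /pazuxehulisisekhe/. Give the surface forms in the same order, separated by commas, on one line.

/kotwozuhavsewob/: /b/ is a voiced stop in word-final position, so it devoices to [p]. → [kotwozuhavsewop].
/valagereriizanab/: /b/ is a voiced stop in word-final position, so it devoices to [p]. → [valagereriizanap].
/pazuxehulisisekhe/: the rule's environment is not met; surfaces unchanged as [pazuxehulisisekhe].

kotwozuhavsewop, valagereriizanap, pazuxehulisisekhe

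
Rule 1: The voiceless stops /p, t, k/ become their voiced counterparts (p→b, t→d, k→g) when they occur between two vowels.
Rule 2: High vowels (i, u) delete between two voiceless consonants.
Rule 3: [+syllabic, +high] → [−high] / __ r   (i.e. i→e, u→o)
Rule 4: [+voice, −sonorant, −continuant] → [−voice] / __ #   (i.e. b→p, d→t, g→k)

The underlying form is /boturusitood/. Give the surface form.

bodorusidoot

Rule 1 (intervocalic voicing): /t/ is a voiceless stop between vowels /o/ and /u/, so it voices to [d]. /t/ is a voiceless stop between vowels /i/ and /o/, so it voices to [d]. /boturusitood/ → bodurusidood.
Rule 2 (high vowel syncope): no segment meets the environment; /bodurusidood/ is unchanged.
Rule 3 (pre-rhotic lowering): /u/ is a high vowel immediately before /r/, so it lowers to [o]. /bodurusidood/ → bodorusidood.
Rule 4 (final devoicing): /d/ is a voiced stop in word-final position, so it devoices to [t]. /bodorusidood/ → bodorusidoot.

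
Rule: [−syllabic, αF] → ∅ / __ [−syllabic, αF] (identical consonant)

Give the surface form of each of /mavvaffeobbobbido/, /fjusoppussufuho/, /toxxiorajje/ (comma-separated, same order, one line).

mavafeobobido, fjusopusufuho, toxioraje

/mavvaffeobbobbido/: /vv/ is a geminate; the first /v/ deletes. /ff/ is a geminate; the first /f/ deletes. /bb/ is a geminate; the first /b/ deletes. /bb/ is a geminate; the first /b/ deletes. → [mavafeobobido].
/fjusoppussufuho/: /pp/ is a geminate; the first /p/ deletes. /ss/ is a geminate; the first /s/ deletes. → [fjusopusufuho].
/toxxiorajje/: /xx/ is a geminate; the first /x/ deletes. /jj/ is a geminate; the first /j/ deletes. → [toxioraje].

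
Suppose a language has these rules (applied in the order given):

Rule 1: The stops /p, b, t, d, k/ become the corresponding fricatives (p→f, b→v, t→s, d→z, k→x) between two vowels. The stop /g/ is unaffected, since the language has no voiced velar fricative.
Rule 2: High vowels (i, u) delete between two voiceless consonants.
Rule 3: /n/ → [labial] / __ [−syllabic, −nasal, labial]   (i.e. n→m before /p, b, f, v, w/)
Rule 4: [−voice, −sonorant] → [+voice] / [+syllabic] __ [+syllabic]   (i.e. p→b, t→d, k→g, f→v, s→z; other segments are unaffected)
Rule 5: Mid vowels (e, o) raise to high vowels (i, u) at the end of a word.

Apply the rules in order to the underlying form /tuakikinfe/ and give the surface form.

tuaxximfi

Rule 1 (intervocalic spirantization): /k/ is a stop between vowels /a/ and /i/, so it spirantizes to the fricative [x]. /k/ is a stop between vowels /i/ and /i/, so it spirantizes to the fricative [x]. /tuakikinfe/ → tuaxixinfe.
Rule 2 (high vowel syncope): /i/ is a high vowel flanked by voiceless consonants /x/ and /x/, so it deletes. /tuaxixinfe/ → tuaxxinfe.
Rule 3 (nasal place assimilation): /n/ precedes the labial consonant /f/, so it assimilates in place to [m]. /tuaxxinfe/ → tuaxximfe.
Rule 4 (intervocalic voicing): no segment meets the environment; /tuaxximfe/ is unchanged.
Rule 5 (final vowel raising): /e/ is a mid vowel in word-final position, so it raises to [i]. /tuaxximfe/ → tuaxximfi.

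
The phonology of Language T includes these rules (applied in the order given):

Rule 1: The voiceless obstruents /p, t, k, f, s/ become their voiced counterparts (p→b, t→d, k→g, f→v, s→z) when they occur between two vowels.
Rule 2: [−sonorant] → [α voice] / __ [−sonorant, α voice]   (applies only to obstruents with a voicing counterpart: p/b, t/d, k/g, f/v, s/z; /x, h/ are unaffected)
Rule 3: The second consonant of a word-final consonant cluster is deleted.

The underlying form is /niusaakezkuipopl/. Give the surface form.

Rule 1 (intervocalic voicing): /s/ is a voiceless obstruent between vowels /u/ and /a/, so it voices to [z]. /k/ is a voiceless obstruent between vowels /a/ and /e/, so it voices to [g]. /p/ is a voiceless obstruent between vowels /i/ and /o/, so it voices to [b]. /niusaakezkuipopl/ → niuzaagezkuibopl.
Rule 2 (regressive voicing assimilation): /z/ precedes the voiceless obstruent /k/, so it devoices to [s] by assimilation. /niuzaagezkuibopl/ → niuzaageskuibopl.
Rule 3 (final cluster simplification): /l/ is the second consonant of a word-final cluster /pl/, so it deletes. /niuzaageskuibopl/ → niuzaageskuibop.

niuzaageskuibop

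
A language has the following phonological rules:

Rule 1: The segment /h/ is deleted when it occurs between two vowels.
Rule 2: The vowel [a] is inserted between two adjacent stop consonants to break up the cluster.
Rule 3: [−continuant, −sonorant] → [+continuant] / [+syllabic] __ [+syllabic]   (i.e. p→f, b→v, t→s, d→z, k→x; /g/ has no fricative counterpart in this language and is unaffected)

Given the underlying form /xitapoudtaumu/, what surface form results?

xisafouzasaumu

Rule 1 (intervocalic h-deletion): no segment meets the environment; /xitapoudtaumu/ is unchanged.
Rule 2 (stop-cluster a-epenthesis): /d/ and /t/ form a stop–stop cluster, so [a] is inserted between them. /xitapoudtaumu/ → xitapoudataumu.
Rule 3 (intervocalic spirantization): /t/ is a stop between vowels /i/ and /a/, so it spirantizes to the fricative [s]. /p/ is a stop between vowels /a/ and /o/, so it spirantizes to the fricative [f]. /d/ is a stop between vowels /u/ and /a/, so it spirantizes to the fricative [z]. /t/ is a stop between vowels /a/ and /a/, so it spirantizes to the fricative [s]. /xitapoudataumu/ → xisafouzasaumu.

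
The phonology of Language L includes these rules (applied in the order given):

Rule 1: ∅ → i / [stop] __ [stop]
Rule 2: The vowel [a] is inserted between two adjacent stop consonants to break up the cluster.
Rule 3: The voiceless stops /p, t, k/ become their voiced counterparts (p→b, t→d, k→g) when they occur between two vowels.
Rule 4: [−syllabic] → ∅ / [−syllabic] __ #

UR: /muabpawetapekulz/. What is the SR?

muabibawedabegul

Rule 1 (stop-cluster i-epenthesis): /b/ and /p/ form a stop–stop cluster, so [i] is inserted between them. /muabpawetapekulz/ → muabipawetapekulz.
Rule 2 (stop-cluster a-epenthesis): no segment meets the environment; /muabipawetapekulz/ is unchanged.
Rule 3 (intervocalic voicing): /p/ is a voiceless stop between vowels /i/ and /a/, so it voices to [b]. /t/ is a voiceless stop between vowels /e/ and /a/, so it voices to [d]. /p/ is a voiceless stop between vowels /a/ and /e/, so it voices to [b]. /k/ is a voiceless stop between vowels /e/ and /u/, so it voices to [g]. /muabipawetapekulz/ → muabibawedabegulz.
Rule 4 (final cluster simplification): /z/ is the second consonant of a word-final cluster /lz/, so it deletes. /muabibawedabegulz/ → muabibawedabegul.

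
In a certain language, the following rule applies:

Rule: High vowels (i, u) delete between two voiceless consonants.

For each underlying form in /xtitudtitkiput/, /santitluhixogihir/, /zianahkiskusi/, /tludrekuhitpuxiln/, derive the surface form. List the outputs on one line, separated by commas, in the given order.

/xtitudtitkiput/: /i/ is a high vowel flanked by voiceless consonants /t/ and /t/, so it deletes. /i/ is a high vowel flanked by voiceless consonants /t/ and /t/, so it deletes. /i/ is a high vowel flanked by voiceless consonants /k/ and /p/, so it deletes. /u/ is a high vowel flanked by voiceless consonants /p/ and /t/, so it deletes. → [xttudttkpt].
/santitluhixogihir/: /i/ is a high vowel flanked by voiceless consonants /t/ and /t/, so it deletes. /i/ is a high vowel flanked by voiceless consonants /h/ and /x/, so it deletes. → [santtluhxogihir].
/zianahkiskusi/: /i/ is a high vowel flanked by voiceless consonants /k/ and /s/, so it deletes. /u/ is a high vowel flanked by voiceless consonants /k/ and /s/, so it deletes. → [zianahksksi].
/tludrekuhitpuxiln/: /u/ is a high vowel flanked by voiceless consonants /k/ and /h/, so it deletes. /i/ is a high vowel flanked by voiceless consonants /h/ and /t/, so it deletes. /u/ is a high vowel flanked by voiceless consonants /p/ and /x/, so it deletes. → [tludrekhtpxiln].

xttudttkpt, santtluhxogihir, zianahksksi, tludrekhtpxiln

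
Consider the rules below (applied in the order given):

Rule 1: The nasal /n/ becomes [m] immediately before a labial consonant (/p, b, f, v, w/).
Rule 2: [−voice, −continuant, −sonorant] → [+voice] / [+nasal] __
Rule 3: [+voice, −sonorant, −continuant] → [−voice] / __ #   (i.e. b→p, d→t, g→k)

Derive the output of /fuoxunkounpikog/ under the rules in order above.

fuoxungoumbikok

Rule 1 (nasal place assimilation): /n/ precedes the labial consonant /p/, so it assimilates in place to [m]. /fuoxunkounpikog/ → fuoxunkoumpikog.
Rule 2 (post-nasal voicing): /k/ is a voiceless stop immediately after the nasal /n/, so it voices to [g]. /p/ is a voiceless stop immediately after the nasal /m/, so it voices to [b]. /fuoxunkoumpikog/ → fuoxungoumbikog.
Rule 3 (final devoicing): /g/ is a voiced stop in word-final position, so it devoices to [k]. /fuoxungoumbikog/ → fuoxungoumbikok.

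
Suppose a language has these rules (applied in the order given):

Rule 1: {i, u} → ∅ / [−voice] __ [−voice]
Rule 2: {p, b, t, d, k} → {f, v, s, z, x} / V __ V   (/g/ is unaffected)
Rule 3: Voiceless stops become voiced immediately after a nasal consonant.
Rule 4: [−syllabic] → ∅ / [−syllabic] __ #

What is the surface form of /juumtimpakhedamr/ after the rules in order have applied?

Rule 1 (high vowel syncope): no segment meets the environment; /juumtimpakhedamr/ is unchanged.
Rule 2 (intervocalic spirantization): /d/ is a stop between vowels /e/ and /a/, so it spirantizes to the fricative [z]. /juumtimpakhedamr/ → juumtimpakhezamr.
Rule 3 (post-nasal voicing): /t/ is a voiceless stop immediately after the nasal /m/, so it voices to [d]. /p/ is a voiceless stop immediately after the nasal /m/, so it voices to [b]. /juumtimpakhezamr/ → juumdimbakhezamr.
Rule 4 (final cluster simplification): /r/ is the second consonant of a word-final cluster /mr/, so it deletes. /juumdimbakhezamr/ → juumdimbakhezam.

juumdimbakhezam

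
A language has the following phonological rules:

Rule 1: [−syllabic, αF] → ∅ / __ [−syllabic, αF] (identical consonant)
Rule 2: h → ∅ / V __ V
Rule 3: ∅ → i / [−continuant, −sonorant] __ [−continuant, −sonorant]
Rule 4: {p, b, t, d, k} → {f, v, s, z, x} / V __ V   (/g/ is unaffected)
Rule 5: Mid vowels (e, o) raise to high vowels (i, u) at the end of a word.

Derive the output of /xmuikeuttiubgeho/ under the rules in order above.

xmuixeusiuvigeu

Rule 1 (degemination): /tt/ is a geminate; the first /t/ deletes. /xmuikeuttiubgeho/ → xmuikeutiubgeho.
Rule 2 (intervocalic h-deletion): /h/ occurs between vowels /e/ and /o/, so it deletes. /xmuikeutiubgeho/ → xmuikeutiubgeo.
Rule 3 (stop-cluster i-epenthesis): /b/ and /g/ form a stop–stop cluster, so [i] is inserted between them. /xmuikeutiubgeo/ → xmuikeutiubigeo.
Rule 4 (intervocalic spirantization): /k/ is a stop between vowels /i/ and /e/, so it spirantizes to the fricative [x]. /t/ is a stop between vowels /u/ and /i/, so it spirantizes to the fricative [s]. /b/ is a stop between vowels /u/ and /i/, so it spirantizes to the fricative [v]. /xmuikeutiubigeo/ → xmuixeusiuvigeo.
Rule 5 (final vowel raising): /o/ is a mid vowel in word-final position, so it raises to [u]. /xmuixeusiuvigeo/ → xmuixeusiuvigeu.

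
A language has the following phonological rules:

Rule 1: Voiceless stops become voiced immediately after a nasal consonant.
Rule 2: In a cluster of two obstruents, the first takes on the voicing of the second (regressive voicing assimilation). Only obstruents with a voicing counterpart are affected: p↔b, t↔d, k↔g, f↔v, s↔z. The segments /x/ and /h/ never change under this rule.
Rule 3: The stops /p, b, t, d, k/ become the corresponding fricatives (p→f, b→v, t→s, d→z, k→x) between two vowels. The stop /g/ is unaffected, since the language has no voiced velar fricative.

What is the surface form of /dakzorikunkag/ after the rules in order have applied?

dagzorixungag

Rule 1 (post-nasal voicing): /k/ is a voiceless stop immediately after the nasal /n/, so it voices to [g]. /dakzorikunkag/ → dakzorikungag.
Rule 2 (regressive voicing assimilation): /k/ precedes the voiced obstruent /z/, so it voices to [g] by assimilation. /dakzorikungag/ → dagzorikungag.
Rule 3 (intervocalic spirantization): /k/ is a stop between vowels /i/ and /u/, so it spirantizes to the fricative [x]. /dagzorikungag/ → dagzorixungag.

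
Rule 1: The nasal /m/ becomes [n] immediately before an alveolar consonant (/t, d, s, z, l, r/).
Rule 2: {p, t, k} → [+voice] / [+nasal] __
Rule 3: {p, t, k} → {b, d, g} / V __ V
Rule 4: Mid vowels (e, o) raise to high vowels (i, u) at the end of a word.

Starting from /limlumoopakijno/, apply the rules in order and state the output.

linlumoobagijnu

Rule 1 (nasal place assimilation): /m/ precedes the alveolar consonant /l/, so it assimilates in place to [n]. /limlumoopakijno/ → linlumoopakijno.
Rule 2 (post-nasal voicing): no segment meets the environment; /linlumoopakijno/ is unchanged.
Rule 3 (intervocalic voicing): /p/ is a voiceless stop between vowels /o/ and /a/, so it voices to [b]. /k/ is a voiceless stop between vowels /a/ and /i/, so it voices to [g]. /linlumoopakijno/ → linlumoobagijno.
Rule 4 (final vowel raising): /o/ is a mid vowel in word-final position, so it raises to [u]. /linlumoobagijno/ → linlumoobagijnu.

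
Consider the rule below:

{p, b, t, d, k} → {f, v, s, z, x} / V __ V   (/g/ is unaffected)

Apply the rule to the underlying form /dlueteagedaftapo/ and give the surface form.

dlueseagezaftafo

/t/ is a stop between vowels /e/ and /e/, so it spirantizes to the fricative [s].
/d/ is a stop between vowels /e/ and /a/, so it spirantizes to the fricative [z].
/p/ is a stop between vowels /a/ and /o/, so it spirantizes to the fricative [f].
The other instances of /d/, /t/ do not occur in the required environment and remain unchanged.
Surface form: [dlueseagezaftafo].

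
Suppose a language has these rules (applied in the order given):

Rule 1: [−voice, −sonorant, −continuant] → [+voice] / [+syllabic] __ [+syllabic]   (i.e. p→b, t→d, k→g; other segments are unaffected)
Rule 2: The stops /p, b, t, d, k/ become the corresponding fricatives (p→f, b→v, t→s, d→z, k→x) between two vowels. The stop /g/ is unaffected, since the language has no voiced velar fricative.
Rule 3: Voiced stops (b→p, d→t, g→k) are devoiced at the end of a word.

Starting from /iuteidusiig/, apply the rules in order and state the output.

Rule 1 (intervocalic voicing): /t/ is a voiceless stop between vowels /u/ and /e/, so it voices to [d]. /iuteidusiig/ → iudeidusiig.
Rule 2 (intervocalic spirantization): /d/ is a stop between vowels /u/ and /e/, so it spirantizes to the fricative [z]. /d/ is a stop between vowels /i/ and /u/, so it spirantizes to the fricative [z]. /iudeidusiig/ → iuzeizusiig.
Rule 3 (final devoicing): /g/ is a voiced stop in word-final position, so it devoices to [k]. /iuzeizusiig/ → iuzeizusiik.

iuzeizusiik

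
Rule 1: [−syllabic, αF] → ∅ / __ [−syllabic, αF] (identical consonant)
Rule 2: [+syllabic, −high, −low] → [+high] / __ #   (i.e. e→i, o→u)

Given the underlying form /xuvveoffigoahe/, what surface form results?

xuveofigoahi

Rule 1 (degemination): /vv/ is a geminate; the first /v/ deletes. /ff/ is a geminate; the first /f/ deletes. /xuvveoffigoahe/ → xuveofigoahe.
Rule 2 (final vowel raising): /e/ is a mid vowel in word-final position, so it raises to [i]. /xuveofigoahe/ → xuveofigoahi.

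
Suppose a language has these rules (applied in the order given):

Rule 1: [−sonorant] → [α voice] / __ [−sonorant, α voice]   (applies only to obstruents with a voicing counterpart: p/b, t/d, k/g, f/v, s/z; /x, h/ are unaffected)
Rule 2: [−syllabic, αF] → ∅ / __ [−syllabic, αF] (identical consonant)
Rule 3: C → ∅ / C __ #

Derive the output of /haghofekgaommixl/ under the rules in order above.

hakhofegaomix

Rule 1 (regressive voicing assimilation): /g/ precedes the voiceless obstruent /h/, so it devoices to [k] by assimilation. /k/ precedes the voiced obstruent /g/, so it voices to [g] by assimilation. /haghofekgaommixl/ → hakhofeggaommixl.
Rule 2 (degemination): /gg/ is a geminate; the first /g/ deletes. /mm/ is a geminate; the first /m/ deletes. /hakhofeggaommixl/ → hakhofegaomixl.
Rule 3 (final cluster simplification): /l/ is the second consonant of a word-final cluster /xl/, so it deletes. /hakhofegaomixl/ → hakhofegaomix.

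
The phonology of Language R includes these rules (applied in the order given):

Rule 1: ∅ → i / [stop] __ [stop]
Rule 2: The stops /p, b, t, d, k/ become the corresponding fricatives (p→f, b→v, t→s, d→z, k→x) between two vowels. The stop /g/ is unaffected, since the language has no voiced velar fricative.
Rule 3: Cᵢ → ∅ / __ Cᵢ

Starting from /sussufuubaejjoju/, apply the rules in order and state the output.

susufuuvaejoju

Rule 1 (stop-cluster i-epenthesis): no segment meets the environment; /sussufuubaejjoju/ is unchanged.
Rule 2 (intervocalic spirantization): /b/ is a stop between vowels /u/ and /a/, so it spirantizes to the fricative [v]. /sussufuubaejjoju/ → sussufuuvaejjoju.
Rule 3 (degemination): /ss/ is a geminate; the first /s/ deletes. /jj/ is a geminate; the first /j/ deletes. /sussufuuvaejjoju/ → susufuuvaejoju.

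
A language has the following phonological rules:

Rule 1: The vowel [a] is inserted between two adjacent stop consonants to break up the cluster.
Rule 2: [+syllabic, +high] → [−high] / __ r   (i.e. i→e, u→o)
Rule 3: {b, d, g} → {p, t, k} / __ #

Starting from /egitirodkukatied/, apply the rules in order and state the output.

Rule 1 (stop-cluster a-epenthesis): /d/ and /k/ form a stop–stop cluster, so [a] is inserted between them. /egitirodkukatied/ → egitirodakukatied.
Rule 2 (pre-rhotic lowering): /i/ is a high vowel immediately before /r/, so it lowers to [e]. /egitirodakukatied/ → egiterodakukatied.
Rule 3 (final devoicing): /d/ is a voiced stop in word-final position, so it devoices to [t]. /egiterodakukatied/ → egiterodakukatiet.

egiterodakukatiet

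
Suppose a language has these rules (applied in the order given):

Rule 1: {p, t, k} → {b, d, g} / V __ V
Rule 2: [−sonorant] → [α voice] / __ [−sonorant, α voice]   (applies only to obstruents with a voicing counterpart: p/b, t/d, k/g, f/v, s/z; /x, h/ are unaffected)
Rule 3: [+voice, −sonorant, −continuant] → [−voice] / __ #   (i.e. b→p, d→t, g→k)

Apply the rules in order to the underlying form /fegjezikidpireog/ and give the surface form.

fegjezigitpireok

Rule 1 (intervocalic voicing): /k/ is a voiceless stop between vowels /i/ and /i/, so it voices to [g]. /fegjezikidpireog/ → fegjezigidpireog.
Rule 2 (regressive voicing assimilation): /d/ precedes the voiceless obstruent /p/, so it devoices to [t] by assimilation. /fegjezigidpireog/ → fegjezigitpireog.
Rule 3 (final devoicing): /g/ is a voiced stop in word-final position, so it devoices to [k]. /fegjezigitpireog/ → fegjezigitpireok.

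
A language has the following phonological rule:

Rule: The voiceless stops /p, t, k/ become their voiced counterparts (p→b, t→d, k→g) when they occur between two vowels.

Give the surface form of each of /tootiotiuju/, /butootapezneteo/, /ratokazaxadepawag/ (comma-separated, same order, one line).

toodiodiuju, budoodabeznedeo, radogazaxadebawag

/tootiotiuju/: /t/ is a voiceless stop between vowels /o/ and /i/, so it voices to [d]. /t/ is a voiceless stop between vowels /o/ and /i/, so it voices to [d]. → [toodiodiuju].
/butootapezneteo/: /t/ is a voiceless stop between vowels /u/ and /o/, so it voices to [d]. /t/ is a voiceless stop between vowels /o/ and /a/, so it voices to [d]. /p/ is a voiceless stop between vowels /a/ and /e/, so it voices to [b]. /t/ is a voiceless stop between vowels /e/ and /e/, so it voices to [d]. → [budoodabeznedeo].
/ratokazaxadepawag/: /t/ is a voiceless stop between vowels /a/ and /o/, so it voices to [d]. /k/ is a voiceless stop between vowels /o/ and /a/, so it voices to [g]. /p/ is a voiceless stop between vowels /e/ and /a/, so it voices to [b]. → [radogazaxadebawag].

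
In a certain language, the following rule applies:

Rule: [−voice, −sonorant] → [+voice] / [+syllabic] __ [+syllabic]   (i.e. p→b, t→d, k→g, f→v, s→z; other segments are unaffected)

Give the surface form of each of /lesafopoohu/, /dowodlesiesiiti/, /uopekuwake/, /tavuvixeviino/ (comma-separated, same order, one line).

lezavoboohu, dowodlezieziidi, uobeguwage, tavuvixeviino

/lesafopoohu/: /s/ is a voiceless obstruent between vowels /e/ and /a/, so it voices to [z]. /f/ is a voiceless obstruent between vowels /a/ and /o/, so it voices to [v]. /p/ is a voiceless obstruent between vowels /o/ and /o/, so it voices to [b]. → [lezavoboohu].
/dowodlesiesiiti/: /s/ is a voiceless obstruent between vowels /e/ and /i/, so it voices to [z]. /s/ is a voiceless obstruent between vowels /e/ and /i/, so it voices to [z]. /t/ is a voiceless obstruent between vowels /i/ and /i/, so it voices to [d]. → [dowodlezieziidi].
/uopekuwake/: /p/ is a voiceless obstruent between vowels /o/ and /e/, so it voices to [b]. /k/ is a voiceless obstruent between vowels /e/ and /u/, so it voices to [g]. /k/ is a voiceless obstruent between vowels /a/ and /e/, so it voices to [g]. → [uobeguwage].
/tavuvixeviino/: the rule's environment is not met; surfaces unchanged as [tavuvixeviino].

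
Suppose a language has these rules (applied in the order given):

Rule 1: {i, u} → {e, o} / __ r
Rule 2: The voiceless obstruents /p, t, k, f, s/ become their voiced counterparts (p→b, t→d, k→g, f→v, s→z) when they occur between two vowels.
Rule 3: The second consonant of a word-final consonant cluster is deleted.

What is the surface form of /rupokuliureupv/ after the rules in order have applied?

Rule 1 (pre-rhotic lowering): /u/ is a high vowel immediately before /r/, so it lowers to [o]. /rupokuliureupv/ → rupokulioreupv.
Rule 2 (intervocalic voicing): /p/ is a voiceless obstruent between vowels /u/ and /o/, so it voices to [b]. /k/ is a voiceless obstruent between vowels /o/ and /u/, so it voices to [g]. /rupokulioreupv/ → rubogulioreupv.
Rule 3 (final cluster simplification): /v/ is the second consonant of a word-final cluster /pv/, so it deletes. /rubogulioreupv/ → rubogulioreup.

rubogulioreup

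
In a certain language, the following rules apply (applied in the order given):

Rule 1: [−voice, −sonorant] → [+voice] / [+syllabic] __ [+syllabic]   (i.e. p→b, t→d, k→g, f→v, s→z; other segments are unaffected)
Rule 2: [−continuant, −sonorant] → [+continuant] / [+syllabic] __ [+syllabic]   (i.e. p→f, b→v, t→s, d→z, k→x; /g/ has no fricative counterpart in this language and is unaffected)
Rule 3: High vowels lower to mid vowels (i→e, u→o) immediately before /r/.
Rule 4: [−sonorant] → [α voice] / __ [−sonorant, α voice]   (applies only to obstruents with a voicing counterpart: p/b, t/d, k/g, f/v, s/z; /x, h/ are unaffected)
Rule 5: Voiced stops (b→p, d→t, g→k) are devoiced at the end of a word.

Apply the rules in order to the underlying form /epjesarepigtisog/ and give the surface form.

epjezareviktizok

Rule 1 (intervocalic voicing): /s/ is a voiceless obstruent between vowels /e/ and /a/, so it voices to [z]. /p/ is a voiceless obstruent between vowels /e/ and /i/, so it voices to [b]. /s/ is a voiceless obstruent between vowels /i/ and /o/, so it voices to [z]. /epjesarepigtisog/ → epjezarebigtizog.
Rule 2 (intervocalic spirantization): /b/ is a stop between vowels /e/ and /i/, so it spirantizes to the fricative [v]. /epjezarebigtizog/ → epjezarevigtizog.
Rule 3 (pre-rhotic lowering): no segment meets the environment; /epjezarevigtizog/ is unchanged.
Rule 4 (regressive voicing assimilation): /g/ precedes the voiceless obstruent /t/, so it devoices to [k] by assimilation. /epjezarevigtizog/ → epjezareviktizog.
Rule 5 (final devoicing): /g/ is a voiced stop in word-final position, so it devoices to [k]. /epjezareviktizog/ → epjezareviktizok.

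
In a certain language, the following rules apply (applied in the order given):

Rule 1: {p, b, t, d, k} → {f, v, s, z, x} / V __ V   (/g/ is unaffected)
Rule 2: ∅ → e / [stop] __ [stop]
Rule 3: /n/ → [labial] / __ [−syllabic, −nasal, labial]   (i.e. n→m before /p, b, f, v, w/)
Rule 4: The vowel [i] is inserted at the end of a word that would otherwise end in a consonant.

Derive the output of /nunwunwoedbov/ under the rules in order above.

Rule 1 (intervocalic spirantization): no segment meets the environment; /nunwunwoedbov/ is unchanged.
Rule 2 (stop-cluster e-epenthesis): /d/ and /b/ form a stop–stop cluster, so [e] is inserted between them. /nunwunwoedbov/ → nunwunwoedebov.
Rule 3 (nasal place assimilation): /n/ precedes the labial consonant /w/, so it assimilates in place to [m]. /n/ precedes the labial consonant /w/, so it assimilates in place to [m]. /nunwunwoedebov/ → numwumwoedebov.
Rule 4 (final i-epenthesis): the form ends in the consonant /v/, so [i] is inserted word-finally. /numwumwoedebov/ → numwumwoedebovi.

numwumwoedebovi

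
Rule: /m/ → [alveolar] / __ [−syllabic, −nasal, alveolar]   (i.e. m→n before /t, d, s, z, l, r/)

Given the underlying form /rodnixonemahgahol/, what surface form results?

rodnixonemahgahol

No segment of /rodnixonemahgahol/ meets the structural description of the rule, so the form surfaces unchanged.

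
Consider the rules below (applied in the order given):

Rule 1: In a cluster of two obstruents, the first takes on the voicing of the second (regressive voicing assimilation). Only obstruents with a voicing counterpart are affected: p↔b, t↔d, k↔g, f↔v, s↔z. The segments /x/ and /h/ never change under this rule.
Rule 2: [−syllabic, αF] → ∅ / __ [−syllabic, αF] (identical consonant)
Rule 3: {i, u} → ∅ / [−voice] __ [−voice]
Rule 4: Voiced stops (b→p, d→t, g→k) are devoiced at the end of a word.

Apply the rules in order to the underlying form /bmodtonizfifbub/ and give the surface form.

Rule 1 (regressive voicing assimilation): /d/ precedes the voiceless obstruent /t/, so it devoices to [t] by assimilation. /z/ precedes the voiceless obstruent /f/, so it devoices to [s] by assimilation. /f/ precedes the voiced obstruent /b/, so it voices to [v] by assimilation. /bmodtonizfifbub/ → bmottonisfivbub.
Rule 2 (degemination): /tt/ is a geminate; the first /t/ deletes. /bmottonisfivbub/ → bmotonisfivbub.
Rule 3 (high vowel syncope): no segment meets the environment; /bmotonisfivbub/ is unchanged.
Rule 4 (final devoicing): /b/ is a voiced stop in word-final position, so it devoices to [p]. /bmotonisfivbub/ → bmotonisfivbup.

bmotonisfivbup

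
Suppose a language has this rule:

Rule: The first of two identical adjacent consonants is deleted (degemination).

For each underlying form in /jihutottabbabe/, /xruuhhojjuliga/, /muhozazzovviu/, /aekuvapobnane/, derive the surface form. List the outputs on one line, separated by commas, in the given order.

jihutotababe, xruuhojuliga, muhozazoviu, aekuvapobnane

/jihutottabbabe/: /tt/ is a geminate; the first /t/ deletes. /bb/ is a geminate; the first /b/ deletes. → [jihutotababe].
/xruuhhojjuliga/: /hh/ is a geminate; the first /h/ deletes. /jj/ is a geminate; the first /j/ deletes. → [xruuhojuliga].
/muhozazzovviu/: /zz/ is a geminate; the first /z/ deletes. /vv/ is a geminate; the first /v/ deletes. → [muhozazoviu].
/aekuvapobnane/: the rule's environment is not met; surfaces unchanged as [aekuvapobnane].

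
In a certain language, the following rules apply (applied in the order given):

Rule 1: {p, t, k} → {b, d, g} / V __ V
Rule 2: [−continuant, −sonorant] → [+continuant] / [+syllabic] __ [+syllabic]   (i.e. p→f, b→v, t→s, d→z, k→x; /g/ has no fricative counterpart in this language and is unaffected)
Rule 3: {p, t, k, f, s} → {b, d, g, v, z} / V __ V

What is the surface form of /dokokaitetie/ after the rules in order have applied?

dogogaizezie

Rule 1 (intervocalic voicing): /k/ is a voiceless stop between vowels /o/ and /o/, so it voices to [g]. /k/ is a voiceless stop between vowels /o/ and /a/, so it voices to [g]. /t/ is a voiceless stop between vowels /i/ and /e/, so it voices to [d]. /t/ is a voiceless stop between vowels /e/ and /i/, so it voices to [d]. /dokokaitetie/ → dogogaidedie.
Rule 2 (intervocalic spirantization): /d/ is a stop between vowels /i/ and /e/, so it spirantizes to the fricative [z]. /d/ is a stop between vowels /e/ and /i/, so it spirantizes to the fricative [z]. /dogogaidedie/ → dogogaizezie.
Rule 3 (intervocalic voicing): no segment meets the environment; /dogogaizezie/ is unchanged.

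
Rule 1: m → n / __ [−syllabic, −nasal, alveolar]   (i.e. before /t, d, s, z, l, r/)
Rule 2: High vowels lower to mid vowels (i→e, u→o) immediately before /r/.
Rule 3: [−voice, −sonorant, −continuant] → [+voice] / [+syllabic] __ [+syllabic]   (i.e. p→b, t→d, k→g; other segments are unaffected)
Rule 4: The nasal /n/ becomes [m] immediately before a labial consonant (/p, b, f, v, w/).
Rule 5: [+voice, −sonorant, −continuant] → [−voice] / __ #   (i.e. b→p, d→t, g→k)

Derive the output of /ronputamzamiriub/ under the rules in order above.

rompudanzameriup

Rule 1 (nasal place assimilation): /m/ precedes the alveolar consonant /z/, so it assimilates in place to [n]. /ronputamzamiriub/ → ronputanzamiriub.
Rule 2 (pre-rhotic lowering): /i/ is a high vowel immediately before /r/, so it lowers to [e]. /ronputanzamiriub/ → ronputanzameriub.
Rule 3 (intervocalic voicing): /t/ is a voiceless stop between vowels /u/ and /a/, so it voices to [d]. /ronputanzameriub/ → ronpudanzameriub.
Rule 4 (nasal place assimilation): /n/ precedes the labial consonant /p/, so it assimilates in place to [m]. /ronpudanzameriub/ → rompudanzameriub.
Rule 5 (final devoicing): /b/ is a voiced stop in word-final position, so it devoices to [p]. /rompudanzameriub/ → rompudanzameriup.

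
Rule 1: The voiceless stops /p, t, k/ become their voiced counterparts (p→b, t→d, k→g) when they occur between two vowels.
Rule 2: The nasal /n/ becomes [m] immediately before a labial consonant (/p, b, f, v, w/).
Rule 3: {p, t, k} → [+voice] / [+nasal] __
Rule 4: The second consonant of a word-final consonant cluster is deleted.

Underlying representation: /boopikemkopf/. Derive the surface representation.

Rule 1 (intervocalic voicing): /p/ is a voiceless stop between vowels /o/ and /i/, so it voices to [b]. /k/ is a voiceless stop between vowels /i/ and /e/, so it voices to [g]. /boopikemkopf/ → boobigemkopf.
Rule 2 (nasal place assimilation): no segment meets the environment; /boobigemkopf/ is unchanged.
Rule 3 (post-nasal voicing): /k/ is a voiceless stop immediately after the nasal /m/, so it voices to [g]. /boobigemkopf/ → boobigemgopf.
Rule 4 (final cluster simplification): /f/ is the second consonant of a word-final cluster /pf/, so it deletes. /boobigemgopf/ → boobigemgop.

boobigemgop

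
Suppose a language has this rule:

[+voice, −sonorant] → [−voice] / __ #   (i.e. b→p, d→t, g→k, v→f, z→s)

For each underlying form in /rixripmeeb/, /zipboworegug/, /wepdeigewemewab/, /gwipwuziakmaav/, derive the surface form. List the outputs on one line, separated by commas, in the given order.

rixripmeep, zipboworeguk, wepdeigewemewap, gwipwuziakmaaf

/rixripmeeb/: /b/ is a voiced obstruent in word-final position, so it devoices to [p]. → [rixripmeep].
/zipboworegug/: /g/ is a voiced obstruent in word-final position, so it devoices to [k]. → [zipboworeguk].
/wepdeigewemewab/: /b/ is a voiced obstruent in word-final position, so it devoices to [p]. → [wepdeigewemewap].
/gwipwuziakmaav/: /v/ is a voiced obstruent in word-final position, so it devoices to [f]. → [gwipwuziakmaaf].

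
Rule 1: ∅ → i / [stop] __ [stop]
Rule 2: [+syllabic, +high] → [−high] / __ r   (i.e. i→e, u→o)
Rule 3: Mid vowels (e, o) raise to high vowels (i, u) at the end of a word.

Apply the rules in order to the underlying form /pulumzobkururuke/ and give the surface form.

Rule 1 (stop-cluster i-epenthesis): /b/ and /k/ form a stop–stop cluster, so [i] is inserted between them. /pulumzobkururuke/ → pulumzobikururuke.
Rule 2 (pre-rhotic lowering): /u/ is a high vowel immediately before /r/, so it lowers to [o]. /u/ is a high vowel immediately before /r/, so it lowers to [o]. /pulumzobikururuke/ → pulumzobikororuke.
Rule 3 (final vowel raising): /e/ is a mid vowel in word-final position, so it raises to [i]. /pulumzobikororuke/ → pulumzobikororuki.

pulumzobikororuki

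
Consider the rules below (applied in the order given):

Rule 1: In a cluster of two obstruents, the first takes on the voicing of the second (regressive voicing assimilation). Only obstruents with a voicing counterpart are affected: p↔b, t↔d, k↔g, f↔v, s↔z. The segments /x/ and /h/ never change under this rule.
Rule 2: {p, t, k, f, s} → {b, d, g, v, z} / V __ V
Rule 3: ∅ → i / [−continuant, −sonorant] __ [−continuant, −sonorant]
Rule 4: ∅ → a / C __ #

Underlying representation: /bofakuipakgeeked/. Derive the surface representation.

Rule 1 (regressive voicing assimilation): /k/ precedes the voiced obstruent /g/, so it voices to [g] by assimilation. /bofakuipakgeeked/ → bofakuipaggeeked.
Rule 2 (intervocalic voicing): /f/ is a voiceless obstruent between vowels /o/ and /a/, so it voices to [v]. /k/ is a voiceless obstruent between vowels /a/ and /u/, so it voices to [g]. /p/ is a voiceless obstruent between vowels /i/ and /a/, so it voices to [b]. /k/ is a voiceless obstruent between vowels /e/ and /e/, so it voices to [g]. /bofakuipaggeeked/ → bovaguibaggeeged.
Rule 3 (stop-cluster i-epenthesis): /g/ and /g/ form a stop–stop cluster, so [i] is inserted between them. /bovaguibaggeeged/ → bovaguibagigeeged.
Rule 4 (final a-epenthesis): the form ends in the consonant /d/, so [a] is inserted word-finally. /bovaguibagigeeged/ → bovaguibagigeegeda.

bovaguibagigeegeda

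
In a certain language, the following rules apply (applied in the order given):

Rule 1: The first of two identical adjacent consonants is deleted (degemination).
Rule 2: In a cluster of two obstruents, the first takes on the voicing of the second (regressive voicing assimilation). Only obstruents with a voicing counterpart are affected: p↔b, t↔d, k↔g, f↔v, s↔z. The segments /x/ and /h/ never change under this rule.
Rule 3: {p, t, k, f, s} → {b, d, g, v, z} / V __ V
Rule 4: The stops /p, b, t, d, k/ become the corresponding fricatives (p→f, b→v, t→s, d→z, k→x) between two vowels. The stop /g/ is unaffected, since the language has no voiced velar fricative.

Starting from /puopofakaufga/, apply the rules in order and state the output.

Rule 1 (degemination): no segment meets the environment; /puopofakaufga/ is unchanged.
Rule 2 (regressive voicing assimilation): /f/ precedes the voiced obstruent /g/, so it voices to [v] by assimilation. /puopofakaufga/ → puopofakauvga.
Rule 3 (intervocalic voicing): /p/ is a voiceless obstruent between vowels /o/ and /o/, so it voices to [b]. /f/ is a voiceless obstruent between vowels /o/ and /a/, so it voices to [v]. /k/ is a voiceless obstruent between vowels /a/ and /a/, so it voices to [g]. /puopofakauvga/ → puobovagauvga.
Rule 4 (intervocalic spirantization): /b/ is a stop between vowels /o/ and /o/, so it spirantizes to the fricative [v]. /puobovagauvga/ → puovovagauvga.

puovovagauvga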